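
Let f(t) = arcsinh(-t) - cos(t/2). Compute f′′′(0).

Add the two expansions coefficient-wise.
From the series, [t^3] f = 1/6; multiply by 3! = 6 to get 1.

1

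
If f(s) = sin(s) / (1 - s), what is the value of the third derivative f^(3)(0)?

Multiply the numerator's expansion by the denominator's geometric series.
From the series, [s^3] f = 5/6; multiply by 3! = 6 to get 5.

5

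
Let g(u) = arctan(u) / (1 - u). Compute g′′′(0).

4

Multiply the numerator's expansion by the denominator's geometric series.
From the series, [u^3] g = 2/3; multiply by 3! = 6 to get 4.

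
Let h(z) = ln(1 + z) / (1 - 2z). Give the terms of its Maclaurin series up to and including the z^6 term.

Take the Cauchy product of the two expansions.

259*z^6/10 + 391*z^5/30 + 77*z^4/12 + 10*z^3/3 + 3*z^2/2 + z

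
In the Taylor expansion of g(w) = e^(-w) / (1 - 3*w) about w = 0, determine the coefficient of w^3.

Use 1/(1 - r) = Σ r^k on the denominator, then take the Cauchy product.
So c_3 = g′′′(0)/3! = 58/3.

58/3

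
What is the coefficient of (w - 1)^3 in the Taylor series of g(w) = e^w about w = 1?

g(1) = e
g′(1) = e
g′′(1) = e
g′′′(1) = e
So c_3 = g′′′(1)/3! = e/6.

e/6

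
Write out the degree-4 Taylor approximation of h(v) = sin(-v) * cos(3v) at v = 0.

14*v^3/3 - v

Multiply the two series term by term and collect like powers.
[v^0] = 0;  [v^1] = -1;  [v^2] = 0;  [v^3] = 14/3;  [v^4] = 0.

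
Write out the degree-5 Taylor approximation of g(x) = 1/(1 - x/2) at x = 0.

x^5/32 + x^4/16 + x^3/8 + x^2/4 + x/2 + 1

[x^0] = 1;  [x^1] = 1/2;  [x^2] = 1/4;  [x^3] = 1/8;  [x^4] = 1/16;  [x^5] = 1/32.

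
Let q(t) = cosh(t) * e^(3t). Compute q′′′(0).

Expand each factor separately, then convolve coefficients.
The coefficient of t^3 in the expansion is 6, so q′′′(0) = 3! * (6) = 36.

36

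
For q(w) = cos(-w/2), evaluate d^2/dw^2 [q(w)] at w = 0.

From the series, [w^2] q = -1/8; multiply by 2! = 2 to get -1/4.

-1/4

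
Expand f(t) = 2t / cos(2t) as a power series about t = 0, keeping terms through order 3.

Write the quotient as an unknown series and match coefficients against numerator = denominator · series.
f(0) = 0
f′(0) = 2
f′′(0) = 0
f′′′(0) = 24

4*t^3 + 2*t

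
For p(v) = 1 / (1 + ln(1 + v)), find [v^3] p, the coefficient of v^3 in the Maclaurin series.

Write 1/(1+u) = 1 - u + u^2 - u^3 + ... and substitute the series for u.
p(0) = 1
p′(0) = -1
p′′(0) = 3
p′′′(0) = -14
The Taylor polynomial is Σ p^(k)(0)/k! · v^k.

-7/3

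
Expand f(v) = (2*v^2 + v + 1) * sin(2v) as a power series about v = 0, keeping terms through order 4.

Shift and add copies of the series according to the polynomial's terms.
[v^0] = 0;  [v^1] = 2;  [v^2] = 2;  [v^3] = 8/3;  [v^4] = -4/3.

-4*v^4/3 + 8*v^3/3 + 2*v^2 + 2*v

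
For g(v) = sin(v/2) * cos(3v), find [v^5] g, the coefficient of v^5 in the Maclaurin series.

6841/3840

Take the Cauchy product of the two expansions.
g(0) = 0
g′(0) = 1/2
g′′(0) = 0
g′′′(0) = -109/8
g^(4)(0) = 0
g^(5)(0) = 6841/32
Then c_k = g^(k)(0)/k! gives each Taylor coefficient.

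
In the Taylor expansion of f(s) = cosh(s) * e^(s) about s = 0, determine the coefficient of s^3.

Take the Cauchy product of the two expansions.
f(0) = 1
f′(0) = 1
f′′(0) = 2
f′′′(0) = 4
So c_3 = f′′′(0)/3! = 2/3.

2/3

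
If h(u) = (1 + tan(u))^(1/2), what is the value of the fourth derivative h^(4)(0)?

Let u equal the inner series; expand the outer function in u and truncate.
The coefficient of u^4 in the expansion is -47/384, so h^(4)(0) = 4! * (-47/384) = -47/16.

-47/16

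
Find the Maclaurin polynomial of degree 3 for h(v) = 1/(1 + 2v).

Compute the successive derivatives at the expansion point and divide by k!.
h(0) = 1
h′(0) = -2
h′′(0) = 8
h′′′(0) = -48
Dividing each by k! gives the coefficients c_0, ..., c_3.

-8*v^3 + 4*v^2 - 2*v + 1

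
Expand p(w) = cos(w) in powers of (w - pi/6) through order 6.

-sqrt(3)*(w - pi/6)^6/1440 - (w - pi/6)^5/240 + sqrt(3)*(w - pi/6)^4/48 + (w - pi/6)^3/12 - sqrt(3)*(w - pi/6)^2/4 - (w - pi/6)/2 + sqrt(3)/2

Apply the Taylor formula c_k = f^(k)(a)/k!.
p(pi/6) = sqrt(3)/2
p′(pi/6) = -1/2
p′′(pi/6) = -sqrt(3)/2
p′′′(pi/6) = 1/2
p^(4)(pi/6) = sqrt(3)/2
p^(5)(pi/6) = -1/2
p^(6)(pi/6) = -sqrt(3)/2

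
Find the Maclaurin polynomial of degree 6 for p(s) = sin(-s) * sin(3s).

Take the Cauchy product of the two expansions.
[s^0] = 0;  [s^1] = 0;  [s^2] = -3;  [s^3] = 0;  [s^4] = 5;  [s^5] = 0;  [s^6] = -14/5.

-14*s^6/5 + 5*s^4 - 3*s^2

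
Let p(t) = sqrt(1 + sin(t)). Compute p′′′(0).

Let u equal the inner series; expand the outer function in u and truncate.
The coefficient of t^3 in the expansion is -1/48, so p′′′(0) = 3! * (-1/48) = -1/8.

-1/8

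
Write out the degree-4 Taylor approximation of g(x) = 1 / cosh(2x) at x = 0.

Divide the numerator series by the denominator series (power-series long division).
g(0) = 1
g′(0) = 0
g′′(0) = -4
g′′′(0) = 0
g^(4)(0) = 80
The Taylor polynomial is Σ g^(k)(0)/k! · x^k.

10*x^4/3 - 2*x^2 + 1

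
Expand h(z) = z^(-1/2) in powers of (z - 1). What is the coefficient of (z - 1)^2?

Compute the successive derivatives at the expansion point and divide by k!.
h(1) = 1
h′(1) = -1/2
h′′(1) = 3/4

3/8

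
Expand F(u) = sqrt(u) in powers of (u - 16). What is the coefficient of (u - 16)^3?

1/16384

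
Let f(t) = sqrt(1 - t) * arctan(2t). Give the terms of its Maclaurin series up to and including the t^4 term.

29*t^4/24 - 35*t^3/12 - t^2 + 2*t

Write out both Maclaurin series and multiply, keeping only the needed powers.
[t^0] = 0;  [t^1] = 2;  [t^2] = -1;  [t^3] = -35/12;  [t^4] = 29/24.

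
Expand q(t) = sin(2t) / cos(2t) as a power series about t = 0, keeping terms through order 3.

8*t^3/3 + 2*t

Divide the numerator series by the denominator series (power-series long division).
q(0) = 0
q′(0) = 2
q′′(0) = 0
q′′′(0) = 16
Then c_k = q^(k)(0)/k! gives each Taylor coefficient.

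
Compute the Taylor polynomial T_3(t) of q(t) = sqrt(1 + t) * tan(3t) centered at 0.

69*t^3/8 + 3*t^2/2 + 3*t

Take the Cauchy product of the two expansions.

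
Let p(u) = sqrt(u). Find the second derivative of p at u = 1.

The coefficient of (u - 1)^2 in the expansion is -1/8, so p′′(1) = 2! * (-1/8) = -1/4.

-1/4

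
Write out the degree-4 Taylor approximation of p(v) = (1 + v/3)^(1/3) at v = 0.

-10*v^4/19683 + 5*v^3/2187 - v^2/81 + v/9 + 1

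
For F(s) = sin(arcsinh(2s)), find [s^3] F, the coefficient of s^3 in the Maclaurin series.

-8/3

Compose series: expand the inner function first, then feed it into the outer expansion.
F(0) = 0
F′(0) = 2
F′′(0) = 0
F′′′(0) = -16
Dividing each by k! gives the coefficients c_0, ..., c_3.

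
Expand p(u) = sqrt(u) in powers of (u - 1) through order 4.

-5*(u - 1)^4/128 + (u - 1)^3/16 - (u - 1)^2/8 + (u - 1)/2 + 1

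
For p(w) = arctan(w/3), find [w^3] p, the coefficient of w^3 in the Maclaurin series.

-1/81

c_3 = p′′′(0)/3! = -1/81.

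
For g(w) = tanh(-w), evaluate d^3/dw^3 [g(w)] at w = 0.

2

The coefficient of w^3 in the expansion is 1/3, so g′′′(0) = 3! * (1/3) = 2.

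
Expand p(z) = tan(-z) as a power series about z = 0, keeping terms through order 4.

-z^3/3 - z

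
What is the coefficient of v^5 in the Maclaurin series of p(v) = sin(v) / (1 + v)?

101/120

Write out both Maclaurin series and multiply, keeping only the needed powers.
[v^0] = 0;  [v^1] = 1;  [v^2] = -1;  [v^3] = 5/6;  [v^4] = -5/6;  [v^5] = 101/120.
So c_5 = p^(5)(0)/5! = 101/120.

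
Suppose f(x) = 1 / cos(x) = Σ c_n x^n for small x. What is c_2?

1/2

Invert the denominator's series and multiply.
f(0) = 1
f′(0) = 0
f′′(0) = 1
Dividing each by k! gives the coefficients c_0, ..., c_2.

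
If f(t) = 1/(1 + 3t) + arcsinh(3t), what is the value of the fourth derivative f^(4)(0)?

Combine the two series term by term.
The coefficient of t^4 in the expansion is 81, so f^(4)(0) = 4! * (81) = 1944.

1944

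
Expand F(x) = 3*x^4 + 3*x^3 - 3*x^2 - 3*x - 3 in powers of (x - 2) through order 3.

27*(x - 2)^3 + 87*(x - 2)^2 + 117*(x - 2) + 51

F(2) = 51
F′(2) = 117
F′′(2) = 174
F′′′(2) = 162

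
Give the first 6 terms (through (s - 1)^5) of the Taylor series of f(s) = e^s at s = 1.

Differentiate repeatedly and evaluate at the center.
f(1) = e
f′(1) = e
f′′(1) = e
f′′′(1) = e
f^(4)(1) = e
f^(5)(1) = e

e*(s - 1)^5/120 + e*(s - 1)^4/24 + e*(s - 1)^3/6 + e*(s - 1)^2/2 + e*(s - 1) + e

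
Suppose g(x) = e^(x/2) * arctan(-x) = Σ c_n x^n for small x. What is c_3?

Take the Cauchy product of the two expansions.
g(0) = 0
g′(0) = -1
g′′(0) = -1
g′′′(0) = 5/4

5/24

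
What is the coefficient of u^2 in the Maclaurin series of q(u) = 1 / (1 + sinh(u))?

Expand as Σ (-1)^k u^k with u equal to the inner function's series.

1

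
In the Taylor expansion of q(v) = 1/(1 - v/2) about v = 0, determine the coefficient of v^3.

[v^0] = 1;  [v^1] = 1/2;  [v^2] = 1/4;  [v^3] = 1/8.

1/8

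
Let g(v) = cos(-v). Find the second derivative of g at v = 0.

The coefficient of v^2 in the expansion is -1/2, so g′′(0) = 2! * (-1/2) = -1.

-1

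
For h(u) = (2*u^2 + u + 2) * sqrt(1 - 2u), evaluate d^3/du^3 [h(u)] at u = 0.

-21

Distribute the polynomial across the series and collect like powers.
From the series, [u^3] h = -7/2; multiply by 3! = 6 to get -21.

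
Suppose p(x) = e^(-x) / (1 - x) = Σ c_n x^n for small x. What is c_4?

3/8

Write out both Maclaurin series and multiply, keeping only the needed powers.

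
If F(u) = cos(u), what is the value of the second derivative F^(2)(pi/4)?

-sqrt(2)/2

Differentiate repeatedly and evaluate at the center.
From the series, [(u - pi/4)^2] F = -sqrt(2)/4; multiply by 2! = 2 to get -sqrt(2)/2.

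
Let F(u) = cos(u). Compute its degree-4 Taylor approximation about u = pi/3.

(u - pi/3)^4/48 + sqrt(3)*(u - pi/3)^3/12 - (u - pi/3)^2/4 - sqrt(3)*(u - pi/3)/2 + 1/2

F(pi/3) = 1/2
F′(pi/3) = -sqrt(3)/2
F′′(pi/3) = -1/2
F′′′(pi/3) = sqrt(3)/2
F^(4)(pi/3) = 1/2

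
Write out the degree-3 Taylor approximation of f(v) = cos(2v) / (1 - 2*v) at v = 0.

Use 1/(1 - r) = Σ r^k on the denominator, then take the Cauchy product.
f(0) = 1
f′(0) = 2
f′′(0) = 4
f′′′(0) = 24

4*v^3 + 2*v^2 + 2*v + 1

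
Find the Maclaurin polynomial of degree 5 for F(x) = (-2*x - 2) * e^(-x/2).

-3*x^5/640 + 7*x^4/192 - 5*x^3/24 + 3*x^2/4 - x - 2

Multiply each power in the prefactor through the base expansion.
F(0) = -2
F′(0) = -1
F′′(0) = 3/2
F′′′(0) = -5/4
F^(4)(0) = 7/8
F^(5)(0) = -9/16
Dividing each by k! gives the coefficients c_0, ..., c_5.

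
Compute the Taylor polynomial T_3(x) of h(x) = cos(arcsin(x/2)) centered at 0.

1 - x^2/8

Substitute the inner expansion into the outer series and collect powers.
h(0) = 1
h′(0) = 0
h′′(0) = -1/4
h′′′(0) = 0
Dividing each by k! gives the coefficients c_0, ..., c_3.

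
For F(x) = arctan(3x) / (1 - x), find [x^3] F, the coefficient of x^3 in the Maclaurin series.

Take the Cauchy product of the two expansions.
F(0) = 0
F′(0) = 3
F′′(0) = 6
F′′′(0) = -36
So c_3 = F′′′(0)/3! = -6.

-6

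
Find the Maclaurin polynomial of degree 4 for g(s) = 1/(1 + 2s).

16*s^4 - 8*s^3 + 4*s^2 - 2*s + 1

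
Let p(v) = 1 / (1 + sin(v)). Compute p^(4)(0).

16

Use the geometric series for the reciprocal, then substitute.
The coefficient of v^4 in the expansion is 2/3, so p^(4)(0) = 4! * (2/3) = 16.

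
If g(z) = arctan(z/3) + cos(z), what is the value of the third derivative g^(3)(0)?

-2/27

Expand each term separately and add.
From the series, [z^3] g = -1/81; multiply by 3! = 6 to get -2/27.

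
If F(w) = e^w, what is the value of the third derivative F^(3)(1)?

Compute the successive derivatives at the expansion point and divide by k!.
From the series, [(w - 1)^3] F = e/6; multiply by 3! = 6 to get e.

e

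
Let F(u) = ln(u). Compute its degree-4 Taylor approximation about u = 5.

-(u - 5)^4/2500 + (u - 5)^3/375 - (u - 5)^2/50 + (u - 5)/5 + ln(5)

[(u - 5)^0] = ln(5);  [(u - 5)^1] = 1/5;  [(u - 5)^2] = -1/50;  [(u - 5)^3] = 1/375;  [(u - 5)^4] = -1/2500.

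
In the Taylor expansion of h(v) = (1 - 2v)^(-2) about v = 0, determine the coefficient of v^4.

80

Compute the successive derivatives at the expansion point and divide by k!.
[v^0] = 1;  [v^1] = 4;  [v^2] = 12;  [v^3] = 32;  [v^4] = 80.
So c_4 = h^(4)(0)/4! = 80.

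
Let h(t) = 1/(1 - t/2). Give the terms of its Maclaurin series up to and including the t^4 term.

t^4/16 + t^3/8 + t^2/4 + t/2 + 1

h(0) = 1
h′(0) = 1/2
h′′(0) = 1/2
h′′′(0) = 3/4
h^(4)(0) = 3/2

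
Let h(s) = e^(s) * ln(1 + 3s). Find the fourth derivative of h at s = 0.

Expand each factor separately, then convolve coefficients.
The coefficient of s^4 in the expansion is -13, so h^(4)(0) = 4! * (-13) = -312.

-312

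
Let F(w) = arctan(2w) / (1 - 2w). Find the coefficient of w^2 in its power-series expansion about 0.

Take the Cauchy product of the two expansions.
[w^0] = 0;  [w^1] = 2;  [w^2] = 4.
So c_2 = F′′(0)/2! = 4.

4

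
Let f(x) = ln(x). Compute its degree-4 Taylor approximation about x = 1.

f(1) = 0
f′(1) = 1
f′′(1) = -1
f′′′(1) = 2
f^(4)(1) = -6
The Taylor polynomial is Σ f^(k)(1)/k! · (x - 1)^k.

-(x - 1)^4/4 + (x - 1)^3/3 - (x - 1)^2/2 + (x - 1)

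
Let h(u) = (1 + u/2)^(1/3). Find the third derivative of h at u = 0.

5/108

Use the known series and substitute for the argument.
From the series, [u^3] h = 5/648; multiply by 3! = 6 to get 5/108.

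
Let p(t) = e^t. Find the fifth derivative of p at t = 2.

e^(2)

Apply the Taylor formula c_k = f^(k)(a)/k!.
From the series, [(t - 2)^5] p = e^(2)/120; multiply by 5! = 120 to get e^(2).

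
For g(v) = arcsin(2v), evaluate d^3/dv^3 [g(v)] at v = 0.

8

The coefficient of v^3 in the expansion is 4/3, so g′′′(0) = 3! * (4/3) = 8.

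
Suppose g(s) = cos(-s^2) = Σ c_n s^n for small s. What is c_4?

-1/2

g(0) = 1
g′(0) = 0
g′′(0) = 0
g′′′(0) = 0
g^(4)(0) = -12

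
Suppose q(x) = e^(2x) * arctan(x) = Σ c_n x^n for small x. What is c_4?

2/3

Take the Cauchy product of the two expansions.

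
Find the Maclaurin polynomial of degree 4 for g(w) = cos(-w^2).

1 - w^4/2

g(0) = 1
g′(0) = 0
g′′(0) = 0
g′′′(0) = 0
g^(4)(0) = -12
Then c_k = g^(k)(0)/k! gives each Taylor coefficient.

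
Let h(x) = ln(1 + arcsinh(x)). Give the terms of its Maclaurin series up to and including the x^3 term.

Let u equal the inner series; expand the outer function in u and truncate.

x^3/6 - x^2/2 + x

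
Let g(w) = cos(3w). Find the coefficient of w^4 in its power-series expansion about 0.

27/8

[w^0] = 1;  [w^1] = 0;  [w^2] = -9/2;  [w^3] = 0;  [w^4] = 27/8.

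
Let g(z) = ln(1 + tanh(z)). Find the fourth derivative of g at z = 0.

Substitute the inner expansion into the outer series and collect powers.
The coefficient of z^4 in the expansion is 1/12, so g^(4)(0) = 4! * (1/12) = 2.

2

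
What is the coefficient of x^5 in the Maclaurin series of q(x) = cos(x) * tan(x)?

1/120

Expand each factor separately, then convolve coefficients.
q(0) = 0
q′(0) = 1
q′′(0) = 0
q′′′(0) = -1
q^(4)(0) = 0
q^(5)(0) = 1
So c_5 = q^(5)(0)/5! = 1/120.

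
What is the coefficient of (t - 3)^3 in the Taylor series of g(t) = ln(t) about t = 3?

1/81

g(3) = ln(3)
g′(3) = 1/3
g′′(3) = -1/9
g′′′(3) = 2/27
So c_3 = g′′′(3)/3! = 1/81.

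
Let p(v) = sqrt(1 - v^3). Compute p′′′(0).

-3

The coefficient of v^3 in the expansion is -1/2, so p′′′(0) = 3! * (-1/2) = -3.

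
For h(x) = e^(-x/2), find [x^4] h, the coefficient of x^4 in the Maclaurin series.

1/384

h(0) = 1
h′(0) = -1/2
h′′(0) = 1/4
h′′′(0) = -1/8
h^(4)(0) = 1/16
So c_4 = h^(4)(0)/4! = 1/384.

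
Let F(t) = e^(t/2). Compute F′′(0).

From the series, [t^2] F = 1/8; multiply by 2! = 2 to get 1/4.

1/4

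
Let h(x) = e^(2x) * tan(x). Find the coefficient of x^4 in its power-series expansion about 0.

2

Multiply the two series term by term and collect like powers.
[x^0] = 0;  [x^1] = 1;  [x^2] = 2;  [x^3] = 7/3;  [x^4] = 2.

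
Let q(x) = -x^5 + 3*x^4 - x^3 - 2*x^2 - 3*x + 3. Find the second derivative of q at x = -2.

The coefficient of (x + 2)^2 in the expansion is 156, so q′′(-2) = 2! * (156) = 312.

312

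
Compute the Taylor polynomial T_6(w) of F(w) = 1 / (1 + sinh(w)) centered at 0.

Write 1/(1+u) = 1 - u + u^2 - u^3 + ... and substitute the series for u.
F(0) = 1
F′(0) = -1
F′′(0) = 2
F′′′(0) = -7
F^(4)(0) = 32
F^(5)(0) = -181
F^(6)(0) = 1232

77*w^6/45 - 181*w^5/120 + 4*w^4/3 - 7*w^3/6 + w^2 - w + 1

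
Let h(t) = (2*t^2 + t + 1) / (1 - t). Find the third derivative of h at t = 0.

24

Distribute the polynomial across the series and collect like powers.
The coefficient of t^3 in the expansion is 4, so h′′′(0) = 3! * (4) = 24.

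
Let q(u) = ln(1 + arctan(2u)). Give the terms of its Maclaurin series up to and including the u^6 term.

Let u equal the inner series; expand the outer function in u and truncate.
q(0) = 0
q′(0) = 2
q′′(0) = -4
q′′′(0) = 0
q^(4)(0) = 32
q^(5)(0) = 256
q^(6)(0) = -4096
Then c_k = q^(k)(0)/k! gives each Taylor coefficient.

-256*u^6/45 + 32*u^5/15 + 4*u^4/3 - 2*u^2 + 2*u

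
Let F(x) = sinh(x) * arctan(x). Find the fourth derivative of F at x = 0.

-4

Expand each factor separately, then convolve coefficients.
The coefficient of x^4 in the expansion is -1/6, so F^(4)(0) = 4! * (-1/6) = -4.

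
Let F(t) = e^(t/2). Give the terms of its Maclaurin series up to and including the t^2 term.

t^2/8 + t/2 + 1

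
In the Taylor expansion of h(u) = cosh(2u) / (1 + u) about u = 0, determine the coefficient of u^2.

Multiply the two series term by term and collect like powers.
[u^0] = 1;  [u^1] = -1;  [u^2] = 3.

3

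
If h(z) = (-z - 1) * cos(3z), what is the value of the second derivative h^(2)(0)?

Shift and add copies of the series according to the polynomial's terms.
The coefficient of z^2 in the expansion is 9/2, so h′′(0) = 2! * (9/2) = 9.

9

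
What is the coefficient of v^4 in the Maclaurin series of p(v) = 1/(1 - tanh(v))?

1/3

Compose series: expand the inner function first, then feed it into the outer expansion.
[v^0] = 1;  [v^1] = 1;  [v^2] = 1;  [v^3] = 2/3;  [v^4] = 1/3.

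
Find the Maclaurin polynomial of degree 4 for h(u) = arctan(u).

h(0) = 0
h′(0) = 1
h′′(0) = 0
h′′′(0) = -2
h^(4)(0) = 0
Dividing each by k! gives the coefficients c_0, ..., c_4.

-u^3/3 + u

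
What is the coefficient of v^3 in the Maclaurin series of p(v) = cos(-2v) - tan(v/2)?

Expand each term separately and add.
So c_3 = p′′′(0)/3! = -1/24.

-1/24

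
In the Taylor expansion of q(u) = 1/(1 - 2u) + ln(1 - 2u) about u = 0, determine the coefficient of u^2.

Expand each term separately and add.
q(0) = 1
q′(0) = 0
q′′(0) = 4
The Taylor polynomial is Σ q^(k)(0)/k! · u^k.

2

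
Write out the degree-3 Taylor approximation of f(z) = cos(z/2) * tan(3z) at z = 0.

69*z^3/8 + 3*z

Expand each factor separately, then convolve coefficients.
f(0) = 0
f′(0) = 3
f′′(0) = 0
f′′′(0) = 207/4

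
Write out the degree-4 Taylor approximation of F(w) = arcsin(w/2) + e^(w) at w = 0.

Expand each term separately and add.
F(0) = 1
F′(0) = 3/2
F′′(0) = 1
F′′′(0) = 9/8
F^(4)(0) = 1

w^4/24 + 3*w^3/16 + w^2/2 + 3*w/2 + 1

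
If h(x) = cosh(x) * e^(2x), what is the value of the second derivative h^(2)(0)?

5

Write out both Maclaurin series and multiply, keeping only the needed powers.
From the series, [x^2] h = 5/2; multiply by 2! = 2 to get 5.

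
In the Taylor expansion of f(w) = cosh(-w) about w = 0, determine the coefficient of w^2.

1/2

Compute the successive derivatives at the expansion point and divide by k!.
f(0) = 1
f′(0) = 0
f′′(0) = 1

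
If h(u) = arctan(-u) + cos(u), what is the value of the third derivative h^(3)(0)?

2

Combine the two series term by term.
The coefficient of u^3 in the expansion is 1/3, so h′′′(0) = 3! * (1/3) = 2.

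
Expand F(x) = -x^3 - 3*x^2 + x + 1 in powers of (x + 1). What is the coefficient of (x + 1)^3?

-1

Apply the Taylor formula c_k = f^(k)(a)/k!.
F(-1) = -2
F′(-1) = 4
F′′(-1) = 0
F′′′(-1) = -6
Dividing each by k! gives the coefficients c_0, ..., c_3.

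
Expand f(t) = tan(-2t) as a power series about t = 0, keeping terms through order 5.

Compute the successive derivatives at the expansion point and divide by k!.
f(0) = 0
f′(0) = -2
f′′(0) = 0
f′′′(0) = -16
f^(4)(0) = 0
f^(5)(0) = -512

-64*t^5/15 - 8*t^3/3 - 2*t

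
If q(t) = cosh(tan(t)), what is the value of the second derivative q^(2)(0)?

Compose series: expand the inner function first, then feed it into the outer expansion.
The coefficient of t^2 in the expansion is 1/2, so q′′(0) = 2! * (1/2) = 1.

1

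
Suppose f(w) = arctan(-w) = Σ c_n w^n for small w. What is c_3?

1/3

Use the known series and substitute for the argument.
f(0) = 0
f′(0) = -1
f′′(0) = 0
f′′′(0) = 2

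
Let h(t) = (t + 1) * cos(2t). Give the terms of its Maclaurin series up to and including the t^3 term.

Distribute the polynomial across the series and collect like powers.
h(0) = 1
h′(0) = 1
h′′(0) = -4
h′′′(0) = -12

-2*t^3 - 2*t^2 + t + 1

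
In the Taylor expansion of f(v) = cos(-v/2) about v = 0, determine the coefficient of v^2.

c_2 = f′′(0)/2! = -1/8.

-1/8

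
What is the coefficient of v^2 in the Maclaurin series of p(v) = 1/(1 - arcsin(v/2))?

1/4

Substitute the inner expansion into the outer series and collect powers.
p(0) = 1
p′(0) = 1/2
p′′(0) = 1/2
So c_2 = p′′(0)/2! = 1/4.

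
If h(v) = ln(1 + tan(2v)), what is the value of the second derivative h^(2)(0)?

Substitute the inner expansion into the outer series and collect powers.
The coefficient of v^2 in the expansion is -2, so h′′(0) = 2! * (-2) = -4.

-4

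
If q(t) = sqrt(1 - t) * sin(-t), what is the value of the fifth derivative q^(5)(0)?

19/16

Multiply the two series term by term and collect like powers.
The coefficient of t^5 in the expansion is 19/1920, so q^(5)(0) = 5! * (19/1920) = 19/16.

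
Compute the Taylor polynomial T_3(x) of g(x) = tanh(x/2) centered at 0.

Apply the Taylor formula c_k = f^(k)(a)/k!.
[x^0] = 0;  [x^1] = 1/2;  [x^2] = 0;  [x^3] = -1/24.

-x^3/24 + x/2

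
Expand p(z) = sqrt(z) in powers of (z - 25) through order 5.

p(25) = 5
p′(25) = 1/10
p′′(25) = -1/500
p′′′(25) = 3/25000
p^(4)(25) = -3/250000
p^(5)(25) = 21/12500000
Then c_k = p^(k)(25)/k! gives each Taylor coefficient.

7*(z - 25)^5/500000000 - (z - 25)^4/2000000 + (z - 25)^3/50000 - (z - 25)^2/1000 + (z - 25)/10 + 5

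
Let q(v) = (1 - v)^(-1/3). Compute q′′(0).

4/9

The coefficient of v^2 in the expansion is 2/9, so q′′(0) = 2! * (2/9) = 4/9.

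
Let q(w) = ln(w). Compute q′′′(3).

The coefficient of (w - 3)^3 in the expansion is 1/81, so q′′′(3) = 3! * (1/81) = 2/27.

2/27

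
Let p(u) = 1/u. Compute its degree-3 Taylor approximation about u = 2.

[(u - 2)^0] = 1/2;  [(u - 2)^1] = -1/4;  [(u - 2)^2] = 1/8;  [(u - 2)^3] = -1/16.

-(u - 2)^3/16 + (u - 2)^2/8 - (u - 2)/4 + 1/2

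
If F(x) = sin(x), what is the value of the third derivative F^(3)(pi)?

1

Use the known series and substitute for the argument.
From the series, [(x - pi)^3] F = 1/6; multiply by 3! = 6 to get 1.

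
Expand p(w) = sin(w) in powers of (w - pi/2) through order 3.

Use the known series and substitute for the argument.
p(pi/2) = 1
p′(pi/2) = 0
p′′(pi/2) = -1
p′′′(pi/2) = 0

1 - (w - pi/2)^2/2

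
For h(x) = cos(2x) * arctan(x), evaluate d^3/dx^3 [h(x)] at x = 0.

-14

Multiply the two series term by term and collect like powers.
The coefficient of x^3 in the expansion is -7/3, so h′′′(0) = 3! * (-7/3) = -14.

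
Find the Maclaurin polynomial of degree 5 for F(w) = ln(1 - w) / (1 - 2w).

Write out both Maclaurin series and multiply, keeping only the needed powers.
F(0) = 0
F′(0) = -1
F′′(0) = -5
F′′′(0) = -32
F^(4)(0) = -262
F^(5)(0) = -2644
Then c_k = F^(k)(0)/k! gives each Taylor coefficient.

-661*w^5/30 - 131*w^4/12 - 16*w^3/3 - 5*w^2/2 - w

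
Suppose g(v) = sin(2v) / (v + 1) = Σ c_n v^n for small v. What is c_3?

2/3

Use 1/(1 - r) = Σ r^k on the denominator, then take the Cauchy product.
g(0) = 0
g′(0) = 2
g′′(0) = -4
g′′′(0) = 4
So c_3 = g′′′(0)/3! = 2/3.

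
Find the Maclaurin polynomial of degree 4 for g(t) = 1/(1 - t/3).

t^4/81 + t^3/27 + t^2/9 + t/3 + 1

g(0) = 1
g′(0) = 1/3
g′′(0) = 2/9
g′′′(0) = 2/9
g^(4)(0) = 8/27
The Taylor polynomial is Σ g^(k)(0)/k! · t^k.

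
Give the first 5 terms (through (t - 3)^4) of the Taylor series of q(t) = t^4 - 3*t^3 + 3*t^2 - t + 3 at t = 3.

[(t - 3)^0] = 27;  [(t - 3)^1] = 44;  [(t - 3)^2] = 30;  [(t - 3)^3] = 9;  [(t - 3)^4] = 1.

(t - 3)^4 + 9*(t - 3)^3 + 30*(t - 3)^2 + 44*(t - 3) + 27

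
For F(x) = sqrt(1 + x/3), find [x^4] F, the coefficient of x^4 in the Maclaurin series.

F(0) = 1
F′(0) = 1/6
F′′(0) = -1/36
F′′′(0) = 1/72
F^(4)(0) = -5/432
So c_4 = F^(4)(0)/4! = -5/10368.

-5/10368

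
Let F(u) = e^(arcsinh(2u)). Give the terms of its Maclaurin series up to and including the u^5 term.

Let u equal the inner series; expand the outer function in u and truncate.
F(0) = 1
F′(0) = 2
F′′(0) = 4
F′′′(0) = 0
F^(4)(0) = -48
F^(5)(0) = 0

-2*u^4 + 2*u^2 + 2*u + 1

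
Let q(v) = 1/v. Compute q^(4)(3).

8/81

The coefficient of (v - 3)^4 in the expansion is 1/243, so q^(4)(3) = 4! * (1/243) = 8/81.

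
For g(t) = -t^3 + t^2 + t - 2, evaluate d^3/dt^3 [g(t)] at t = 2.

Compute the successive derivatives at the expansion point and divide by k!.
From the series, [(t - 2)^3] g = -1; multiply by 3! = 6 to get -6.

-6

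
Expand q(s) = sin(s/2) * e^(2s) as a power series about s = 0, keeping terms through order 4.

5*s^4/8 + 47*s^3/48 + s^2 + s/2

Multiply the two series term by term and collect like powers.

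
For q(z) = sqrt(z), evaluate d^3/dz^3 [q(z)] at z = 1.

Differentiate repeatedly and evaluate at the center.
The coefficient of (z - 1)^3 in the expansion is 1/16, so q′′′(1) = 3! * (1/16) = 3/8.

3/8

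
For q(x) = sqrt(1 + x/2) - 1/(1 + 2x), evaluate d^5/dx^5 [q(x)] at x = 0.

Combine the two series term by term.
From the series, [x^5] q = 262151/8192; multiply by 5! = 120 to get 3932265/1024.

3932265/1024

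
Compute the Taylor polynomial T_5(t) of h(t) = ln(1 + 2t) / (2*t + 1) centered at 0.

1096*t^5/15 - 100*t^4/3 + 44*t^3/3 - 6*t^2 + 2*t

Multiply the numerator's expansion by the denominator's geometric series.
[t^0] = 0;  [t^1] = 2;  [t^2] = -6;  [t^3] = 44/3;  [t^4] = -100/3;  [t^5] = 1096/15.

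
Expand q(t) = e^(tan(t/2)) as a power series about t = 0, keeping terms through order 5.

37*t^5/3840 + 3*t^4/128 + t^3/16 + t^2/8 + t/2 + 1

Let u equal the inner series; expand the outer function in u and truncate.
q(0) = 1
q′(0) = 1/2
q′′(0) = 1/4
q′′′(0) = 3/8
q^(4)(0) = 9/16
q^(5)(0) = 37/32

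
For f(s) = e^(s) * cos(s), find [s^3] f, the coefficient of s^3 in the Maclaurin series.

Expand each factor separately, then convolve coefficients.
f(0) = 1
f′(0) = 1
f′′(0) = 0
f′′′(0) = -2
So c_3 = f′′′(0)/3! = -1/3.

-1/3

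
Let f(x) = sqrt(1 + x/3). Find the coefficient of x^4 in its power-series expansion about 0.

-5/10368

Compute the successive derivatives at the expansion point and divide by k!.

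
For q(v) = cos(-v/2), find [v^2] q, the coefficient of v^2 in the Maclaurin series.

Differentiate repeatedly and evaluate at the center.
q(0) = 1
q′(0) = 0
q′′(0) = -1/4
So c_2 = q′′(0)/2! = -1/8.

-1/8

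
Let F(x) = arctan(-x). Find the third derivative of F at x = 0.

From the series, [x^3] F = 1/3; multiply by 3! = 6 to get 2.

2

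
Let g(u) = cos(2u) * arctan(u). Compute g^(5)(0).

Take the Cauchy product of the two expansions.
The coefficient of u^5 in the expansion is 23/15, so g^(5)(0) = 5! * (23/15) = 184.

184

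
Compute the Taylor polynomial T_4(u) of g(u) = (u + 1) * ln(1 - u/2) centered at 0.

-11*u^4/192 - u^3/6 - 5*u^2/8 - u/2

Distribute the polynomial across the series and collect like powers.
g(0) = 0
g′(0) = -1/2
g′′(0) = -5/4
g′′′(0) = -1
g^(4)(0) = -11/8
Then c_k = g^(k)(0)/k! gives each Taylor coefficient.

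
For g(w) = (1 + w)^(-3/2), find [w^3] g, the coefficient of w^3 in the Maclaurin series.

-35/16

[w^0] = 1;  [w^1] = -3/2;  [w^2] = 15/8;  [w^3] = -35/16.
So c_3 = g′′′(0)/3! = -35/16.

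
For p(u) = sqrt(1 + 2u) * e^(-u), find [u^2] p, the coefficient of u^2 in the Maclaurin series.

-1

Take the Cauchy product of the two expansions.
p(0) = 1
p′(0) = 0
p′′(0) = -2
The Taylor polynomial is Σ p^(k)(0)/k! · u^k.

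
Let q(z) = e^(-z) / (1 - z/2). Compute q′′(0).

1/2

Multiply the two series term by term and collect like powers.
From the series, [z^2] q = 1/4; multiply by 2! = 2 to get 1/2.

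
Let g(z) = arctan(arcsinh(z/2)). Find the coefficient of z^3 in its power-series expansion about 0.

-1/16

Plug the Maclaurin series of the inner function into that of the outer and collect terms.
g(0) = 0
g′(0) = 1/2
g′′(0) = 0
g′′′(0) = -3/8
Then c_k = g^(k)(0)/k! gives each Taylor coefficient.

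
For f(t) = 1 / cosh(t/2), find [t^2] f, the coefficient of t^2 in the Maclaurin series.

-1/8

Invert the denominator's series and multiply.
[t^0] = 1;  [t^1] = 0;  [t^2] = -1/8.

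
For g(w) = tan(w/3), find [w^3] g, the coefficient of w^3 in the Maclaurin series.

1/81

g(0) = 0
g′(0) = 1/3
g′′(0) = 0
g′′′(0) = 2/27
Then c_k = g^(k)(0)/k! gives each Taylor coefficient.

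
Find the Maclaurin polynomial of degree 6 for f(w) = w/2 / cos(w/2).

5*w^5/768 + w^3/16 + w/2

Write the quotient as an unknown series and match coefficients against numerator = denominator · series.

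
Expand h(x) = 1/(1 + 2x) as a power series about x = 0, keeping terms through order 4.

h(0) = 1
h′(0) = -2
h′′(0) = 8
h′′′(0) = -48
h^(4)(0) = 384

16*x^4 - 8*x^3 + 4*x^2 - 2*x + 1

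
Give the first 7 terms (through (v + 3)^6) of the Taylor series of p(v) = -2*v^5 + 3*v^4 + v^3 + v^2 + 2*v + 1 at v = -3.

-2*(v + 3)^5 + 33*(v + 3)^4 - 215*(v + 3)^3 + 694*(v + 3)^2 - 1111*(v + 3) + 706

Differentiate repeatedly and evaluate at the center.
p(-3) = 706
p′(-3) = -1111
p′′(-3) = 1388
p′′′(-3) = -1290
p^(4)(-3) = 792
p^(5)(-3) = -240
p^(6)(-3) = 0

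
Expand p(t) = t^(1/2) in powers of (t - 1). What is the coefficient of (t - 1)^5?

[(t - 1)^0] = 1;  [(t - 1)^1] = 1/2;  [(t - 1)^2] = -1/8;  [(t - 1)^3] = 1/16;  [(t - 1)^4] = -5/128;  [(t - 1)^5] = 7/256.

7/256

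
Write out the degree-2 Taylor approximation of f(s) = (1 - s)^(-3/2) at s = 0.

Use the known series and substitute for the argument.

15*s^2/8 + 3*s/2 + 1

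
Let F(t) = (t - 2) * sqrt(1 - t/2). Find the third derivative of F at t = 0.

Shift and add copies of the series according to the polynomial's terms.
From the series, [t^3] F = -1/64; multiply by 3! = 6 to get -3/32.

-3/32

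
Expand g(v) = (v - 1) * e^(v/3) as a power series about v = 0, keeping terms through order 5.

7*v^5/14580 + 11*v^4/1944 + 4*v^3/81 + 5*v^2/18 + 2*v/3 - 1

Distribute the polynomial across the series and collect like powers.
g(0) = -1
g′(0) = 2/3
g′′(0) = 5/9
g′′′(0) = 8/27
g^(4)(0) = 11/81
g^(5)(0) = 14/243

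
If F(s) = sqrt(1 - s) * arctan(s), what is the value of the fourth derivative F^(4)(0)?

5/2

Take the Cauchy product of the two expansions.
From the series, [s^4] F = 5/48; multiply by 4! = 24 to get 5/2.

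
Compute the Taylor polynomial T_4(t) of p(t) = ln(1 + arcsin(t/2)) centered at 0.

-5*t^4/192 + t^3/16 - t^2/8 + t/2

Plug the Maclaurin series of the inner function into that of the outer and collect terms.
p(0) = 0
p′(0) = 1/2
p′′(0) = -1/4
p′′′(0) = 3/8
p^(4)(0) = -5/8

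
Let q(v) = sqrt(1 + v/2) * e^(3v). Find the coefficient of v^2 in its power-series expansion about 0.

167/32

Expand each factor separately, then convolve coefficients.
q(0) = 1
q′(0) = 13/4
q′′(0) = 167/16
So c_2 = q′′(0)/2! = 167/32.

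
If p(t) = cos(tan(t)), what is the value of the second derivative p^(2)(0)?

Let u equal the inner series; expand the outer function in u and truncate.
The coefficient of t^2 in the expansion is -1/2, so p′′(0) = 2! * (-1/2) = -1.

-1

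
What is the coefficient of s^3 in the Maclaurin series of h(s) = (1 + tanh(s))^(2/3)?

Plug the Maclaurin series of the inner function into that of the outer and collect terms.
h(0) = 1
h′(0) = 2/3
h′′(0) = -2/9
h′′′(0) = -28/27

-14/81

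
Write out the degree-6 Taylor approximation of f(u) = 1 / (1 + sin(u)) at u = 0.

Expand as Σ (-1)^k u^k with u equal to the inner function's series.

17*u^6/45 - 61*u^5/120 + 2*u^4/3 - 5*u^3/6 + u^2 - u + 1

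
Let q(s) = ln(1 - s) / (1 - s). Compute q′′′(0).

Use 1/(1 - r) = Σ r^k on the denominator, then take the Cauchy product.
The coefficient of s^3 in the expansion is -11/6, so q′′′(0) = 3! * (-11/6) = -11.

-11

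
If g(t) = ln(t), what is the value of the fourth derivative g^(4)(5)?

From the series, [(t - 5)^4] g = -1/2500; multiply by 4! = 24 to get -6/625.

-6/625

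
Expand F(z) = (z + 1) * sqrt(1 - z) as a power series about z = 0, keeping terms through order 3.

Distribute the polynomial across the series and collect like powers.
F(0) = 1
F′(0) = 1/2
F′′(0) = -5/4
F′′′(0) = -9/8
The Taylor polynomial is Σ F^(k)(0)/k! · z^k.

-3*z^3/16 - 5*z^2/8 + z/2 + 1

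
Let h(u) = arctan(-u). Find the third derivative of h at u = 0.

2

Apply the Taylor formula c_k = f^(k)(a)/k!.
The coefficient of u^3 in the expansion is 1/3, so h′′′(0) = 3! * (1/3) = 2.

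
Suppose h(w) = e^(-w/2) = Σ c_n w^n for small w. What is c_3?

Use the known series and substitute for the argument.
h(0) = 1
h′(0) = -1/2
h′′(0) = 1/4
h′′′(0) = -1/8
So c_3 = h′′′(0)/3! = -1/48.

-1/48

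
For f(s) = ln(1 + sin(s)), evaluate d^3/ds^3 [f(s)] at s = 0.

1

Substitute the inner expansion into the outer series and collect powers.
The coefficient of s^3 in the expansion is 1/6, so f′′′(0) = 3! * (1/6) = 1.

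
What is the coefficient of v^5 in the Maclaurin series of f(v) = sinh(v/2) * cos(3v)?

Multiply the two series term by term and collect like powers.
f(0) = 0
f′(0) = 1/2
f′′(0) = 0
f′′′(0) = -107/8
f^(4)(0) = 0
f^(5)(0) = 6121/32
So c_5 = f^(5)(0)/5! = 6121/3840.

6121/3840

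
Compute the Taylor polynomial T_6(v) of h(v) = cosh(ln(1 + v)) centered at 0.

v^6/2 - v^5/2 + v^4/2 - v^3/2 + v^2/2 + 1

Let u equal the inner series; expand the outer function in u and truncate.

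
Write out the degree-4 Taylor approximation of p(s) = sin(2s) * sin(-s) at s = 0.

Write out both Maclaurin series and multiply, keeping only the needed powers.
[s^0] = 0;  [s^1] = 0;  [s^2] = -2;  [s^3] = 0;  [s^4] = 5/3.

5*s^4/3 - 2*s^2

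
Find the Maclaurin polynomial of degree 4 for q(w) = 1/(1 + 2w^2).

4*w^4 - 2*w^2 + 1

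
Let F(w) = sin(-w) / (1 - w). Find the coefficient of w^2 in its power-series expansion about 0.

-1

Use 1/(1 - r) = Σ r^k on the denominator, then take the Cauchy product.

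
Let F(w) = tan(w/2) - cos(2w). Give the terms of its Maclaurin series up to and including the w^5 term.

Add the two expansions coefficient-wise.
F(0) = -1
F′(0) = 1/2
F′′(0) = 4
F′′′(0) = 1/4
F^(4)(0) = -16
F^(5)(0) = 1/2
The Taylor polynomial is Σ F^(k)(0)/k! · w^k.

w^5/240 - 2*w^4/3 + w^3/24 + 2*w^2 + w/2 - 1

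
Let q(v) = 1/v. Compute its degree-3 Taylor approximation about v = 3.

-(v - 3)^3/81 + (v - 3)^2/27 - (v - 3)/9 + 1/3

Differentiate repeatedly and evaluate at the center.
q(3) = 1/3
q′(3) = -1/9
q′′(3) = 2/27
q′′′(3) = -2/27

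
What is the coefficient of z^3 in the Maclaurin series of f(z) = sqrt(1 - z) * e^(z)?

-13/48

Write out both Maclaurin series and multiply, keeping only the needed powers.
f(0) = 1
f′(0) = 1/2
f′′(0) = -1/4
f′′′(0) = -13/8
Dividing each by k! gives the coefficients c_0, ..., c_3.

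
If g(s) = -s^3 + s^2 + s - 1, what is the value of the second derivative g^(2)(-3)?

The coefficient of (s + 3)^2 in the expansion is 10, so g′′(-3) = 2! * (10) = 20.

20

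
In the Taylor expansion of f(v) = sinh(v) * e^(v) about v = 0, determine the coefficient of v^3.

Multiply the two series term by term and collect like powers.
[v^0] = 0;  [v^1] = 1;  [v^2] = 1;  [v^3] = 2/3.
So c_3 = f′′′(0)/3! = 2/3.

2/3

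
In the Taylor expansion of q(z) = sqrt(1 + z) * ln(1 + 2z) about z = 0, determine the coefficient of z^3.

17/12

Multiply the two series term by term and collect like powers.
q(0) = 0
q′(0) = 2
q′′(0) = -2
q′′′(0) = 17/2
So c_3 = q′′′(0)/3! = 17/12.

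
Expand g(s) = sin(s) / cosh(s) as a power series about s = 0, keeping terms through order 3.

Invert the denominator's series and multiply.
g(0) = 0
g′(0) = 1
g′′(0) = 0
g′′′(0) = -4
Dividing each by k! gives the coefficients c_0, ..., c_3.

-2*s^3/3 + s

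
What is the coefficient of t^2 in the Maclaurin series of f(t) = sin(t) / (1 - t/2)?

Multiply the two series term by term and collect like powers.
f(0) = 0
f′(0) = 1
f′′(0) = 1

1/2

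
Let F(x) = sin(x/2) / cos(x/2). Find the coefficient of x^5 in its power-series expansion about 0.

1/240

Write the quotient as an unknown series and match coefficients against numerator = denominator · series.
F(0) = 0
F′(0) = 1/2
F′′(0) = 0
F′′′(0) = 1/4
F^(4)(0) = 0
F^(5)(0) = 1/2
Then c_k = F^(k)(0)/k! gives each Taylor coefficient.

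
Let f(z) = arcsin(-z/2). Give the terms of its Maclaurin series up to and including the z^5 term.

[z^0] = 0;  [z^1] = -1/2;  [z^2] = 0;  [z^3] = -1/48;  [z^4] = 0;  [z^5] = -3/1280.

-3*z^5/1280 - z^3/48 - z/2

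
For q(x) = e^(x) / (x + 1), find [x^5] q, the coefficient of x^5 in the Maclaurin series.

Expand 1/(denominator) as a geometric series and multiply by the numerator's series.
[x^0] = 1;  [x^1] = 0;  [x^2] = 1/2;  [x^3] = -1/3;  [x^4] = 3/8;  [x^5] = -11/30.

-11/30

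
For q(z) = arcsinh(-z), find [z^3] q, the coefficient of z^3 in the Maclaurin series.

1/6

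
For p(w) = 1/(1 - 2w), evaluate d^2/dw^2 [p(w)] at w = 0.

From the series, [w^2] p = 4; multiply by 2! = 2 to get 8.

8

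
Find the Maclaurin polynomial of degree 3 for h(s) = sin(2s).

-4*s^3/3 + 2*s

Apply the Taylor formula c_k = f^(k)(a)/k!.
h(0) = 0
h′(0) = 2
h′′(0) = 0
h′′′(0) = -8
The Taylor polynomial is Σ h^(k)(0)/k! · s^k.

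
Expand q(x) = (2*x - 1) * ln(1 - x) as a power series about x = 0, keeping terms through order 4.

Multiply each power in the prefactor through the base expansion.

-5*x^4/12 - 2*x^3/3 - 3*x^2/2 + x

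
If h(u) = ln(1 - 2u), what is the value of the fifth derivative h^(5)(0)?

The coefficient of u^5 in the expansion is -32/5, so h^(5)(0) = 5! * (-32/5) = -768.

-768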